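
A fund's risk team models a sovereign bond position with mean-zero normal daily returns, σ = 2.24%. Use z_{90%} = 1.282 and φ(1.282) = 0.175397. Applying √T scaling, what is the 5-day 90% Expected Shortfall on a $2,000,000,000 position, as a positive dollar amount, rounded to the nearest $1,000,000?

$176,000,000

σ_{5d} = 2.24% × √5 = 5.009%.
ES multiplier = φ(z)/(1−α) = 0.175397/0.1 = 1.754.
ES = 5.009% × 1.754 = 8.786%; on $2,000,000,000: $175,720,000.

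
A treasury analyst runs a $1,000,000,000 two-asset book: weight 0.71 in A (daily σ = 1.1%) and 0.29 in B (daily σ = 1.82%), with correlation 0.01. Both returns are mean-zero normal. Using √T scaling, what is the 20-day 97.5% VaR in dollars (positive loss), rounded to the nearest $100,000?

σ_p = √(0.71²·1.1² + 0.29²·1.82² + 2·0.01·0.71·0.29·1.1·1.82) = 0.947%.
σ_{20d} = 0.947% × √20 = 4.235%.
z(97.5%) = 1.960.
VaR = 1.960 × 4.235% = 8.301%; on $1,000,000,000 that is $83,010,000.

$83,000,000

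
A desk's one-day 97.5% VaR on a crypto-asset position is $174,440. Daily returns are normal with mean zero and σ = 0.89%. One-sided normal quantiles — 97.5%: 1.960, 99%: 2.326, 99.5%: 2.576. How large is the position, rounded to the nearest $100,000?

$10,000,000

VaR as a fraction of value: z·σ = 1.960 × 0.89% = 1.7444%.
Position = $174,440 / 0.017444 = $10,000,000.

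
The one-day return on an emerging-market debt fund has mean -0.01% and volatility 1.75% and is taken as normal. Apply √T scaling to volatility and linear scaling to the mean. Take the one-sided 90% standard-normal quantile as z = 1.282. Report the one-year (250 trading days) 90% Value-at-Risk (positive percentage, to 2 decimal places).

37.97%

σ_{250d} = 1.75% × √250 = 27.670%; μ_{250d} = 250 × -0.01% = -2.500%.
VaR = −(-2.500%) + 1.282 × 27.670% = 37.973%.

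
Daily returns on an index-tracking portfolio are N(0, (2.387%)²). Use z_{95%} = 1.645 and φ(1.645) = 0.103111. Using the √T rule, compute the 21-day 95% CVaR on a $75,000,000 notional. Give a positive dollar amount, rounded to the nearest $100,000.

$16,900,000

σ_{21d} = 2.387% × √21 = 10.939%.
ES multiplier = φ(z)/(1−α) = 0.103111/0.05 = 2.062.
ES = 10.939% × 2.062 = 22.556%; on $75,000,000: $16,917,000.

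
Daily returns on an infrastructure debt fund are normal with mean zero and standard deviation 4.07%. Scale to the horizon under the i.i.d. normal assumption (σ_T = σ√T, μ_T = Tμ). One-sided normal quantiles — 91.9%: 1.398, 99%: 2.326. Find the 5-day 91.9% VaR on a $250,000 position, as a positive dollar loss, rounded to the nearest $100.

$31,800

σ_{5d} = 4.07% × √5 = 9.101%.
VaR = 1.398 × 9.101% = 12.723%.
On $250,000: 0.12723 × $250,000 = $31,808.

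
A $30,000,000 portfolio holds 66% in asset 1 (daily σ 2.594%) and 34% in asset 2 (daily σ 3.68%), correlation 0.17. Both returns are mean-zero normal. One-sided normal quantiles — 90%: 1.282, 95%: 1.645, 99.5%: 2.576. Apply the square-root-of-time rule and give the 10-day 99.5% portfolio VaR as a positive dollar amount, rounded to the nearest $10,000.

σ_p = √(0.66²·2.594² + 0.34²·3.68² + 2·0.17·0.66·0.34·2.594·3.68) = 2.286%.
σ_{10d} = 2.286% × √10 = 7.229%.
VaR = 2.576 × 7.229% = 18.622%; on $30,000,000 that is $5,586,600.

$5,590,000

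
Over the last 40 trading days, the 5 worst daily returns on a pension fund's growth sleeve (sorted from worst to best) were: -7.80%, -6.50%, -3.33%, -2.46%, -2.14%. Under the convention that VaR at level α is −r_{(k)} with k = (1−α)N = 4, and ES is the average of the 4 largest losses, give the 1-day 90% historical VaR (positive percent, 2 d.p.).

2.46%

k = 4; the 4th lowest return is -2.46%, so VaR = 2.46%.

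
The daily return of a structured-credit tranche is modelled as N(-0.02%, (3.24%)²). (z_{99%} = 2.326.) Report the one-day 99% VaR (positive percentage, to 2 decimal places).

7.56%

VaR = −μ + z·σ = −(-0.02%) + 2.326 × 3.24% = 7.556%.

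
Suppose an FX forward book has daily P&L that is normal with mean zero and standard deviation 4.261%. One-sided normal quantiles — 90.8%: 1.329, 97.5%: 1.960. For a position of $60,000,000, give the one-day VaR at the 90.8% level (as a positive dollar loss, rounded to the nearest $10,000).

$3,400,000

VaR = z·σ = 1.329 × 4.261% = 5.663%.
On $60,000,000: 0.05663 × $60,000,000 = $3,397,800.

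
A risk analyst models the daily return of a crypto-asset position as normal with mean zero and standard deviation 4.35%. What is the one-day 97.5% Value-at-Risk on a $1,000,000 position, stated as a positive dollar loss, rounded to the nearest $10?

At 97.5% one-sided, z = 1.960.
VaR = z·σ = 1.960 × 4.35% = 8.526%.
On $1,000,000: 0.08526 × $1,000,000 = $85,260.

$85,260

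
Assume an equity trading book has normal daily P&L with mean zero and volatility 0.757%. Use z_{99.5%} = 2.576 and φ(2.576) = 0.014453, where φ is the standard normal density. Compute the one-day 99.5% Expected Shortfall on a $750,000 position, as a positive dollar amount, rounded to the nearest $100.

Tail multiplier: φ(z)/(1−α) = 0.014453 / 0.005 = 2.891.
ES = 0.757% × 2.891 = 2.188%.
On $750,000: 0.02188 × $750,000 = $16,410.

$16,400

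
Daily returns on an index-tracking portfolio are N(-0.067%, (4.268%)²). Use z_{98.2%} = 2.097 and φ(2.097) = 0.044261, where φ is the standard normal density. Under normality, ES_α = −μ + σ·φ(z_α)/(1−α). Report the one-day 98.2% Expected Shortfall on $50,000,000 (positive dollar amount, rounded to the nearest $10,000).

Tail multiplier: φ(z)/(1−α) = 0.044261 / 0.018 = 2.459.
ES = −(-0.067%) + 4.268% × 2.459 = 10.562%.
On $50,000,000: 0.10562 × $50,000,000 = $5,281,000.

$5,280,000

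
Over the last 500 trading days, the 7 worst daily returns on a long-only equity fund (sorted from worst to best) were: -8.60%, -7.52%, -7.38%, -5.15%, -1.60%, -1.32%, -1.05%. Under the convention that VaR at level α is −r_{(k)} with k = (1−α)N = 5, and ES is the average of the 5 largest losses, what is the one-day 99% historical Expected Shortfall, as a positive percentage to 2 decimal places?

6.05%

The 5 worst returns sum to -30.25%.
ES = −(-30.25%) / 5 = 6.05%.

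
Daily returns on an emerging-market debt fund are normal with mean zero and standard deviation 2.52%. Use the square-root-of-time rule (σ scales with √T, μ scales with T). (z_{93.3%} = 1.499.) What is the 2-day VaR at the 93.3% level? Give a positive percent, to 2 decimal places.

5.34%

σ_{2d} = 2.52% × √2 = 3.564%.
VaR = 1.499 × 3.564% = 5.342%.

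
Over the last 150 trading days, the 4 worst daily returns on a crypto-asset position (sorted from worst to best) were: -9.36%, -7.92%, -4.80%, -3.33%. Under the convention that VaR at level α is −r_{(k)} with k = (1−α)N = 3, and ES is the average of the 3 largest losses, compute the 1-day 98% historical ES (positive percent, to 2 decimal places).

7.36%

The 3 worst returns sum to -22.08%.
ES = −(-22.08%) / 3 = 7.36%.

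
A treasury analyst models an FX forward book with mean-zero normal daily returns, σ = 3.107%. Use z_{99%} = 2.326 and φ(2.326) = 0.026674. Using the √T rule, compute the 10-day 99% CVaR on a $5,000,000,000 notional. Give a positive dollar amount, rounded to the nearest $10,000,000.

σ_{10d} = 3.107% × √10 = 9.825%.
ES multiplier = φ(z)/(1−α) = 0.026674/0.01 = 2.667.
ES = 9.825% × 2.667 = 26.203%; on $5,000,000,000: $1,310,150,000.

$1,310,000,000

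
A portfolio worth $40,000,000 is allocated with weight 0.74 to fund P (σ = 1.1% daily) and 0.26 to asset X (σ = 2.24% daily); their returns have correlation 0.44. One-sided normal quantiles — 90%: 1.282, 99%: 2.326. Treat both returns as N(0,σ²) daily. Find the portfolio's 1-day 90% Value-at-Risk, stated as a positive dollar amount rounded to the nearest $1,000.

$611,000

σ_p² = 0.74²·1.1² + 0.26²·2.24² + 2·0.44·0.74·0.26·1.1·2.24 = 1.4190 (%²).
σ_p = √1.4190 = 1.191%.
VaR = 1.282 × 1.191% = 1.527%; on $40,000,000 that is $610,800.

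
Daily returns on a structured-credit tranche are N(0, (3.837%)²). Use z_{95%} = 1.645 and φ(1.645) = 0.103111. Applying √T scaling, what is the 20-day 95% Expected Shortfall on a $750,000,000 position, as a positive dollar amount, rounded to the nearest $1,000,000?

σ_{20d} = 3.837% × √20 = 17.160%.
ES multiplier = φ(z)/(1−α) = 0.103111/0.05 = 2.062.
ES = 17.160% × 2.062 = 35.384%; on $750,000,000: $265,380,000.

$265,000,000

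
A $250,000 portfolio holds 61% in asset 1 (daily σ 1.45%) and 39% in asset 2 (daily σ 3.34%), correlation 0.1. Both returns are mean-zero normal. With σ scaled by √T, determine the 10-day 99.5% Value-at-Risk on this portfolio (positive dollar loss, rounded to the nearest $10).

σ_p = √(0.61²·1.45² + 0.39²·3.34² + 2·0.1·0.61·0.39·1.45·3.34) = 1.646%.
σ_{10d} = 1.646% × √10 = 5.205%.
z(99.5%) = 2.576.
VaR = 2.576 × 5.205% = 13.408%; on $250,000 that is $33,520.

$33,520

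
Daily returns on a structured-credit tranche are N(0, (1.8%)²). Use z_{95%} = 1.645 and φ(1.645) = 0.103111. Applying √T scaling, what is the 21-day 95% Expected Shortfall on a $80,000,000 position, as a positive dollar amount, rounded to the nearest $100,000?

σ_{21d} = 1.8% × √21 = 8.249%.
ES multiplier = φ(z)/(1−α) = 0.103111/0.05 = 2.062.
ES = 8.249% × 2.062 = 17.009%; on $80,000,000: $13,607,200.

$13,600,000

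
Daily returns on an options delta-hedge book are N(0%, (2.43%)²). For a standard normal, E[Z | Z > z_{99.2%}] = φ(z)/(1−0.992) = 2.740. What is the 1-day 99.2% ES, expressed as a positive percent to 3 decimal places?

6.658%

ES = 2.43% × 2.740 = 6.658%.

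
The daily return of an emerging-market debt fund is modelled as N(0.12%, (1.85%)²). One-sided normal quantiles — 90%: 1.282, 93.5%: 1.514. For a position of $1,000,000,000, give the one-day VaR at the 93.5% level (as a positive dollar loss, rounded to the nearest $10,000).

$26,810,000

VaR = −μ + z·σ = −(0.12%) + 1.514 × 1.85% = 2.681%.
On $1,000,000,000: 0.02681 × $1,000,000,000 = $26,810,000.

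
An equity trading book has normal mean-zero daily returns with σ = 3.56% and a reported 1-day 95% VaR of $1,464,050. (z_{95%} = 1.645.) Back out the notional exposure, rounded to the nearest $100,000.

VaR as a fraction of value: z·σ = 1.645 × 3.56% = 5.8562%.
Position = $1,464,050 / 0.058562 = $25,000,000.

$25,000,000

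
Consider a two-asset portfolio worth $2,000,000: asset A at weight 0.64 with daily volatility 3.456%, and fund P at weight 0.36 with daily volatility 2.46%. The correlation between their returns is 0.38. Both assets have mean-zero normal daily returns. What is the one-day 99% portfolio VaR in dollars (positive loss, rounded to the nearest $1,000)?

$125,000

σ_p² = 0.64²·3.456² + 0.36²·2.46² + 2·0.38·0.64·0.36·3.456·2.46 = 7.1652 (%²).
σ_p = √7.1652 = 2.677%.
At 99%, z = 2.326.
VaR = 2.326 × 2.677% = 6.227%; on $2,000,000 that is $124,540.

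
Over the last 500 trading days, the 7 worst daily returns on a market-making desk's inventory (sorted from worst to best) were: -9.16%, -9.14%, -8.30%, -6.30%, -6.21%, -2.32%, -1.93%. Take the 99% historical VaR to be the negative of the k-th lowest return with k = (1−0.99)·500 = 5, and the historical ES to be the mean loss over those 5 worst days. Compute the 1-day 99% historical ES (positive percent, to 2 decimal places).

7.82%

The 5 worst returns sum to -39.11%.
ES = −(-39.11%) / 5 = 7.822% ≈ 7.82%.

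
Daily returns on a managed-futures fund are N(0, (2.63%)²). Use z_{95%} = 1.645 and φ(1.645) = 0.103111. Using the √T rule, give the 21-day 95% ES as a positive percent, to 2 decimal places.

σ_{21d} = 2.63% × √21 = 12.052%.
ES multiplier = φ(z)/(1−α) = 0.103111/0.05 = 2.062.
ES = 12.052% × 2.062 = 24.851%.

24.85%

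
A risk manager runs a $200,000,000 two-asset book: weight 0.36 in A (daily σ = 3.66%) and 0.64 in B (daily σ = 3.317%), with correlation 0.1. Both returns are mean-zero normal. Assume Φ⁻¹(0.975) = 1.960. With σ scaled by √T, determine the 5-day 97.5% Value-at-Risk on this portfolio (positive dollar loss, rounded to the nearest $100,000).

$22,900,000

σ_p = √(0.36²·3.66² + 0.64²·3.317² + 2·0.1·0.36·0.64·3.66·3.317) = 2.608%.
σ_{5d} = 2.608% × √5 = 5.832%.
VaR = 1.960 × 5.832% = 11.431%; on $200,000,000 that is $22,862,000.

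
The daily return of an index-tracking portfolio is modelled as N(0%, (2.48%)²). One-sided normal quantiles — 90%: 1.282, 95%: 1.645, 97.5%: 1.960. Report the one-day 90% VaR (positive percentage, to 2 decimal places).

3.18%

VaR = z·σ = 1.282 × 2.48% = 3.179%.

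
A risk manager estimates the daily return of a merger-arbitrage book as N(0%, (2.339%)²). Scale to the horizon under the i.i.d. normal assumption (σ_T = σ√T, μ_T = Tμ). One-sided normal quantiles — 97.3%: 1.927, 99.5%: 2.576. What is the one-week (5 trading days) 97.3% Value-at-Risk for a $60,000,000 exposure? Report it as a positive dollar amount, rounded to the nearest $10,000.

σ_{5d} = 2.339% × √5 = 5.230%.
VaR = 1.927 × 5.230% = 10.078%.
On $60,000,000: 0.10078 × $60,000,000 = $6,046,800.

$6,050,000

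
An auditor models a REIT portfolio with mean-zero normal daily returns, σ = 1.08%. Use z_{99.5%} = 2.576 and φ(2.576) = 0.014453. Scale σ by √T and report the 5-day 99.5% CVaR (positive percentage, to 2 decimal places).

σ_{5d} = 1.08% × √5 = 2.415%.
ES multiplier = φ(z)/(1−α) = 0.014453/0.005 = 2.891.
ES = 2.415% × 2.891 = 6.982%.

6.98%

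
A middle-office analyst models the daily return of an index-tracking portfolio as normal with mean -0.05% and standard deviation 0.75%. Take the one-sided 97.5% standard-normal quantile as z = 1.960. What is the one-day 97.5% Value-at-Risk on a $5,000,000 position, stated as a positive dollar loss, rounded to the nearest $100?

$76,000

VaR = −μ + z·σ = −(-0.05%) + 1.960 × 0.75% = 1.520%.
On $5,000,000: 0.01520 × $5,000,000 = $76,000.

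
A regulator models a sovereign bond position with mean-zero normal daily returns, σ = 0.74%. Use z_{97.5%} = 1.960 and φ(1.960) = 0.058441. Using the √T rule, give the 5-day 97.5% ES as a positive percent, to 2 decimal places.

3.87%

σ_{5d} = 0.74% × √5 = 1.655%.
ES multiplier = φ(z)/(1−α) = 0.058441/0.025 = 2.338.
ES = 1.655% × 2.338 = 3.869%.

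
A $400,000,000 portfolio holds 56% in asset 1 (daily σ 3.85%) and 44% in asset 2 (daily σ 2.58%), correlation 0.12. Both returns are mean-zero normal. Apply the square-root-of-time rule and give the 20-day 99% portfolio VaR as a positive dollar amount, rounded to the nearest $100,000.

σ_p = √(0.56²·3.85² + 0.44²·2.58² + 2·0.12·0.56·0.44·3.85·2.58) = 2.554%.
σ_{20d} = 2.554% × √20 = 11.422%.
z(99%) = 2.326.
VaR = 2.326 × 11.422% = 26.568%; on $400,000,000 that is $106,272,000.

$106,300,000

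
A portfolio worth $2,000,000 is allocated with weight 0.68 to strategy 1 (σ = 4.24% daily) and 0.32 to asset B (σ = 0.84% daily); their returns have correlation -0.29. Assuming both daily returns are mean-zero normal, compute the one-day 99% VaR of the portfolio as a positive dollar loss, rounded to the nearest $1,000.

σ_p² = 0.68²·4.24² + 0.32²·0.84² + 2·-0.29·0.68·0.32·4.24·0.84 = 7.9356 (%²).
σ_p = √7.9356 = 2.817%.
At 99%, z = 2.326.
VaR = 2.326 × 2.817% = 6.552%; on $2,000,000 that is $131,040.

$131,000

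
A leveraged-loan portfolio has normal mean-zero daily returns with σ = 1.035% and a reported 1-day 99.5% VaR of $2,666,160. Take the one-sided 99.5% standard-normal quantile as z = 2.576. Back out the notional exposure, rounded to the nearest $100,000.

$100,000,000

VaR as a fraction of value: z·σ = 2.576 × 1.035% = 2.66616%.
Position = $2,666,160 / 0.0266616 = $100,000,000.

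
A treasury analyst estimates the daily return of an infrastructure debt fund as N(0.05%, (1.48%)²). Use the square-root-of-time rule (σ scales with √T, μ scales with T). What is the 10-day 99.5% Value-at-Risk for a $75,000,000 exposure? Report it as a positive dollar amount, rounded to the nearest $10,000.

$8,670,000

At 99.5%, z = 2.576.
σ_{10d} = 1.48% × √10 = 4.680%; μ_{10d} = 10 × 0.05% = 0.500%.
VaR = −(0.500%) + 2.576 × 4.680% = 11.556%.
On $75,000,000: 0.11556 × $75,000,000 = $8,667,000.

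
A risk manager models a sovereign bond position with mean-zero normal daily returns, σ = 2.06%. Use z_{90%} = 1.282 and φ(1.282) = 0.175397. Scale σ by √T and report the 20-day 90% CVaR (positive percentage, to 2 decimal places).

16.16%

σ_{20d} = 2.06% × √20 = 9.213%.
ES multiplier = φ(z)/(1−α) = 0.175397/0.1 = 1.754.
ES = 9.213% × 1.754 = 16.160%.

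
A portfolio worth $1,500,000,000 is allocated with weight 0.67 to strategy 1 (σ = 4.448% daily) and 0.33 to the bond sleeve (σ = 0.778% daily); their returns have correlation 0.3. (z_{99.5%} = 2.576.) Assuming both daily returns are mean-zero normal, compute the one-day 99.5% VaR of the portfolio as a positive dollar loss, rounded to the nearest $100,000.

σ_p² = 0.67²·4.448² + 0.33²·0.778² + 2·0.3·0.67·0.33·4.448·0.778 = 9.4063 (%²).
σ_p = √9.4063 = 3.067%.
VaR = 2.576 × 3.067% = 7.901%; on $1,500,000,000 that is $118,515,000.

$118,500,000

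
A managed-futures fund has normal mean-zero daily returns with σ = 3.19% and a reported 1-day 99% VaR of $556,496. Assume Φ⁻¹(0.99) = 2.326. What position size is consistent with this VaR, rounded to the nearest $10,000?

$7,500,000

VaR as a fraction of value: z·σ = 2.326 × 3.19% = 7.41994%.
Position = $556,496 / 0.0741994 = $7,500,007.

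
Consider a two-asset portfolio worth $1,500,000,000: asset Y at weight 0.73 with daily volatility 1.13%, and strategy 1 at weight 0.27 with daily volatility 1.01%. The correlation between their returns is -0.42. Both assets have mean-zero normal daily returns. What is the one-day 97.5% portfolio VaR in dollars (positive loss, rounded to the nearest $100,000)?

σ_p² = 0.73²·1.13² + 0.27²·1.01² + 2·-0.42·0.73·0.27·1.13·1.01 = 0.5659 (%²).
σ_p = √0.5659 = 0.752%.
At 97.5%, z = 1.960.
VaR = 1.960 × 0.752% = 1.474%; on $1,500,000,000 that is $22,110,000.

$22,100,000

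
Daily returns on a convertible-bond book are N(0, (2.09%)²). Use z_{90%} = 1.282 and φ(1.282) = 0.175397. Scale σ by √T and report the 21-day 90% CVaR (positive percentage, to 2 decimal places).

σ_{21d} = 2.09% × √21 = 9.578%.
ES multiplier = φ(z)/(1−α) = 0.175397/0.1 = 1.754.
ES = 9.578% × 1.754 = 16.800%.

16.80%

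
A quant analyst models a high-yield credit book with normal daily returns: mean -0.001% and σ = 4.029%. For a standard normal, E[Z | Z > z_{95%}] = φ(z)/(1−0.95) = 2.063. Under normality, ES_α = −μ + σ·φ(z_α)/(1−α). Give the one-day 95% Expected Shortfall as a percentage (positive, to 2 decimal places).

ES = −(-0.001%) + 4.029% × 2.063 = 8.313%.

8.31%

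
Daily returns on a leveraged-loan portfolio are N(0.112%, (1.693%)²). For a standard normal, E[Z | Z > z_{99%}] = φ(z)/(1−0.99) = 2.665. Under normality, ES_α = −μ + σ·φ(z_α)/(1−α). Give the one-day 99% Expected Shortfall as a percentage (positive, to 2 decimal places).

ES = −(0.112%) + 1.693% × 2.665 = 4.400%.

4.40%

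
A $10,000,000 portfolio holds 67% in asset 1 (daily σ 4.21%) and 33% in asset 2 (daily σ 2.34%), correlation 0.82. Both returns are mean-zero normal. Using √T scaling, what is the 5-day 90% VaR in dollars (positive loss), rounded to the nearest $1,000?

σ_p = √(0.67²·4.21² + 0.33²·2.34² + 2·0.82·0.67·0.33·4.21·2.34) = 3.482%.
σ_{5d} = 3.482% × √5 = 7.786%.
z(90%) = 1.282.
VaR = 1.282 × 7.786% = 9.982%; on $10,000,000 that is $998,200.

$998,000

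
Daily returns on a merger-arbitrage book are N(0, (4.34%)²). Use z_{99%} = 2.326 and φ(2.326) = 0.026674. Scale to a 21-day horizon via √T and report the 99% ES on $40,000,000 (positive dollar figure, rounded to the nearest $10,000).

$21,220,000

σ_{21d} = 4.34% × √21 = 19.888%.
ES multiplier = φ(z)/(1−α) = 0.026674/0.01 = 2.667.
ES = 19.888% × 2.667 = 53.041%; on $40,000,000: $21,216,400.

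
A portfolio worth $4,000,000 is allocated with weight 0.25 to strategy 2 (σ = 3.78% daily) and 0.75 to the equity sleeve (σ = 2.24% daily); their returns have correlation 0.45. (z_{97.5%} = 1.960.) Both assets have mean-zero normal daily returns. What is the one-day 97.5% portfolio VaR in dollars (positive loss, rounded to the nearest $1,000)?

$178,000

σ_p² = 0.25²·3.78² + 0.75²·2.24² + 2·0.45·0.25·0.75·3.78·2.24 = 5.1443 (%²).
σ_p = √5.1443 = 2.268%.
VaR = 1.960 × 2.268% = 4.445%; on $4,000,000 that is $177,800.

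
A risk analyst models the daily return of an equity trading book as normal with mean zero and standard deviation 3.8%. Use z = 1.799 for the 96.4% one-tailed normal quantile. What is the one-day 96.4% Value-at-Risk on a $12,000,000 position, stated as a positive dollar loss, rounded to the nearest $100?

$820,300

VaR = z·σ = 1.799 × 3.8% = 6.836%.
On $12,000,000: 0.06836 × $12,000,000 = $820,320.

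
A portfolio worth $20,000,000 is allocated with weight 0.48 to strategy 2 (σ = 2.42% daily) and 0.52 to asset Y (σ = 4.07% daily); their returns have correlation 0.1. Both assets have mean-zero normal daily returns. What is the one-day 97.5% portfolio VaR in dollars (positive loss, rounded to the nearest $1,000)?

σ_p² = 0.48²·2.42² + 0.52²·4.07² + 2·0.1·0.48·0.52·2.42·4.07 = 6.3201 (%²).
σ_p = √6.3201 = 2.514%.
At 97.5%, z = 1.960.
VaR = 1.960 × 2.514% = 4.927%; on $20,000,000 that is $985,400.

$985,000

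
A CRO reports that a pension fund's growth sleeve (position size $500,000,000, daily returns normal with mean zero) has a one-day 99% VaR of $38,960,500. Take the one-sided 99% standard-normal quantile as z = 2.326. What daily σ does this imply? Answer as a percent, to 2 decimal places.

3.35%

VaR as a fraction: $38,960,500 / $500,000,000 = 7.792%.
σ = VaR / z = 7.792% / 2.326 = 3.350%.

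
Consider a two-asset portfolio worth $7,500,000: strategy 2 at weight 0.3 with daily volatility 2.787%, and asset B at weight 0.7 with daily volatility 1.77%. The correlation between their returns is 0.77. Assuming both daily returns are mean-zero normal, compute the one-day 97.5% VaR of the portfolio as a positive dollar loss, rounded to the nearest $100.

$287,700

σ_p² = 0.3²·2.787² + 0.7²·1.77² + 2·0.77·0.3·0.7·2.787·1.77 = 3.8295 (%²).
σ_p = √3.8295 = 1.957%.
At 97.5%, z = 1.960.
VaR = 1.960 × 1.957% = 3.836%; on $7,500,000 that is $287,700.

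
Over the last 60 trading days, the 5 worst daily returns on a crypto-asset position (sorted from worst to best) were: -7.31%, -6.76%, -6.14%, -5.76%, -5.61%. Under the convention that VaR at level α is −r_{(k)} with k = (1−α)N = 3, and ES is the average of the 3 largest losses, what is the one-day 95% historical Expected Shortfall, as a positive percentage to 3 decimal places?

The 3 worst returns sum to -20.21%.
ES = −(-20.21%) / 3 = 6.7366…% ≈ 6.737%.

6.737%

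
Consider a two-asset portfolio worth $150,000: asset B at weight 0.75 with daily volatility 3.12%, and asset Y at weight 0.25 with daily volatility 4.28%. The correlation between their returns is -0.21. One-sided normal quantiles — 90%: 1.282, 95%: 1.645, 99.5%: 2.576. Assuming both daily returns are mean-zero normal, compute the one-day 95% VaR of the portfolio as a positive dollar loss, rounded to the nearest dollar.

σ_p² = 0.75²·3.12² + 0.25²·4.28² + 2·-0.21·0.75·0.25·3.12·4.28 = 5.5689 (%²).
σ_p = √5.5689 = 2.360%.
VaR = 1.645 × 2.360% = 3.882%; on $150,000 that is $5,823.

$5,823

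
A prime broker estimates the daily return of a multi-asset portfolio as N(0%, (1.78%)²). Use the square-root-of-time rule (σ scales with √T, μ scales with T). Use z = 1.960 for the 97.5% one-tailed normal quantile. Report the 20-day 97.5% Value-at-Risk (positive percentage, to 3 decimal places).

15.602%

σ_{20d} = 1.78% × √20 = 7.960%.
VaR = 1.960 × 7.960% = 15.602%.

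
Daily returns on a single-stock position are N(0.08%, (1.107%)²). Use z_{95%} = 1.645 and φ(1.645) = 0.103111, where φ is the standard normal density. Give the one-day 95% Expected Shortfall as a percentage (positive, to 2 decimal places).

2.20%

Tail multiplier: φ(z)/(1−α) = 0.103111 / 0.05 = 2.062.
ES = −(0.08%) + 1.107% × 2.062 = 2.203%.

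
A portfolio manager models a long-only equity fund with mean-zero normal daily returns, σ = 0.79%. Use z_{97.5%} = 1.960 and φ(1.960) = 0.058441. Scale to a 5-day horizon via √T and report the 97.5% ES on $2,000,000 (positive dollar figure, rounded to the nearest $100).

$82,600

σ_{5d} = 0.79% × √5 = 1.766%.
ES multiplier = φ(z)/(1−α) = 0.058441/0.025 = 2.338.
ES = 1.766% × 2.338 = 4.129%; on $2,000,000: $82,580.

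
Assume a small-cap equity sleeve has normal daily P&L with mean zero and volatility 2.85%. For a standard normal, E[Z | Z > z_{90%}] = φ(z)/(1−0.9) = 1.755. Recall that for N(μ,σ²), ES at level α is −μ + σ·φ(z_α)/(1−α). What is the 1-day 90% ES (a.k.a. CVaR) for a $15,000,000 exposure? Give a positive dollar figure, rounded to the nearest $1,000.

ES = 2.85% × 1.755 = 5.002%.
On $15,000,000: 0.05002 × $15,000,000 = $750,300.

$750,000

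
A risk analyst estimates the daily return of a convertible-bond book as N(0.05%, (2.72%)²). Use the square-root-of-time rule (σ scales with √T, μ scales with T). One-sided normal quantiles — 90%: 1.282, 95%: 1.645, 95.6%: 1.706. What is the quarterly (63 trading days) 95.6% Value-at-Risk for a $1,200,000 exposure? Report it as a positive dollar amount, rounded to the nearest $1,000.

σ_{63d} = 2.72% × √63 = 21.589%; μ_{63d} = 63 × 0.05% = 3.150%.
VaR = −(3.150%) + 1.706 × 21.589% = 33.681%.
On $1,200,000: 0.33681 × $1,200,000 = $404,172.

$404,000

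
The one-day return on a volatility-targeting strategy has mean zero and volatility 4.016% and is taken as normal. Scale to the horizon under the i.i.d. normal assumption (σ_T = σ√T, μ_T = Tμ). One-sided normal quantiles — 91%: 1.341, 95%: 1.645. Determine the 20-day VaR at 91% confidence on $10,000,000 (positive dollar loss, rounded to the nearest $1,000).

σ_{20d} = 4.016% × √20 = 17.960%.
VaR = 1.341 × 17.960% = 24.084%.
On $10,000,000: 0.24084 × $10,000,000 = $2,408,400.

$2,408,000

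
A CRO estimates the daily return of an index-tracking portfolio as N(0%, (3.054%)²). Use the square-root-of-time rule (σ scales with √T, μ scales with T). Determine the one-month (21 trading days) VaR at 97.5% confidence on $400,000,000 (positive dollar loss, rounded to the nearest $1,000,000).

At 97.5%, z = 1.960.
σ_{21d} = 3.054% × √21 = 13.995%.
VaR = 1.960 × 13.995% = 27.430%.
On $400,000,000: 0.27430 × $400,000,000 = $109,720,000.

$110,000,000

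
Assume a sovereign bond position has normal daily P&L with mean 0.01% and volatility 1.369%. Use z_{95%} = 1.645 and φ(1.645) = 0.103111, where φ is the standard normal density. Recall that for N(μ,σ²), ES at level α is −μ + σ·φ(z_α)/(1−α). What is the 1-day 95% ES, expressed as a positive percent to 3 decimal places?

Tail multiplier: φ(z)/(1−α) = 0.103111 / 0.05 = 2.062.
ES = −(0.01%) + 1.369% × 2.062 = 2.813%.

2.813%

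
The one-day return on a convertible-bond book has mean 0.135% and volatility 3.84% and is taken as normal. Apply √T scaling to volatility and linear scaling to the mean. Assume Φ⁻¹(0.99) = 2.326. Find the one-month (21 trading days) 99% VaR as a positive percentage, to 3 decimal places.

38.096%

σ_{21d} = 3.84% × √21 = 17.597%; μ_{21d} = 21 × 0.135% = 2.835%.
VaR = −(2.835%) + 2.326 × 17.597% = 38.096%.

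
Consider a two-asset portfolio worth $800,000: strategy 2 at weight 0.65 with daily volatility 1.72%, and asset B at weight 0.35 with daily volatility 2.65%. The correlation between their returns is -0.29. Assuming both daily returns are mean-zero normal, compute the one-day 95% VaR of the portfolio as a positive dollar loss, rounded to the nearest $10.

σ_p² = 0.65²·1.72² + 0.35²·2.65² + 2·-0.29·0.65·0.35·1.72·2.65 = 1.5088 (%²).
σ_p = √1.5088 = 1.228%.
At 95%, z = 1.645.
VaR = 1.645 × 1.228% = 2.020%; on $800,000 that is $16,160.

$16,160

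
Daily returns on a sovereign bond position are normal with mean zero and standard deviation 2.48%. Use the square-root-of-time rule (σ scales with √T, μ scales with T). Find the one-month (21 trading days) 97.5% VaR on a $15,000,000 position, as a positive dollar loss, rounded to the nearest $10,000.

At 97.5%, z = 1.960.
σ_{21d} = 2.48% × √21 = 11.365%.
VaR = 1.960 × 11.365% = 22.275%.
On $15,000,000: 0.22275 × $15,000,000 = $3,341,250.

$3,340,000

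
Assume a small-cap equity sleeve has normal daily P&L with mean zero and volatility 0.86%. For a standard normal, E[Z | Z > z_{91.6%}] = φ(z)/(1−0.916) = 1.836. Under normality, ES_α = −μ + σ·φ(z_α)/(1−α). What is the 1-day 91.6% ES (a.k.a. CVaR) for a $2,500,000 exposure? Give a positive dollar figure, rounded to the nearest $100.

$39,500

ES = 0.86% × 1.836 = 1.579%.
On $2,500,000: 0.01579 × $2,500,000 = $39,475.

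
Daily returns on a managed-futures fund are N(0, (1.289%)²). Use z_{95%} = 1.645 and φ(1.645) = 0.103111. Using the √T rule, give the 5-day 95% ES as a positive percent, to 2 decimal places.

5.94%

σ_{5d} = 1.289% × √5 = 2.882%.
ES multiplier = φ(z)/(1−α) = 0.103111/0.05 = 2.062.
ES = 2.882% × 2.062 = 5.943%.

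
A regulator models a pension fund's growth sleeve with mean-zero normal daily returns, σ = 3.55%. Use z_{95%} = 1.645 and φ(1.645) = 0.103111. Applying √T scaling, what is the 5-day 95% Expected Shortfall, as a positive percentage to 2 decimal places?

16.37%

σ_{5d} = 3.55% × √5 = 7.938%.
ES multiplier = φ(z)/(1−α) = 0.103111/0.05 = 2.062.
ES = 7.938% × 2.062 = 16.368%.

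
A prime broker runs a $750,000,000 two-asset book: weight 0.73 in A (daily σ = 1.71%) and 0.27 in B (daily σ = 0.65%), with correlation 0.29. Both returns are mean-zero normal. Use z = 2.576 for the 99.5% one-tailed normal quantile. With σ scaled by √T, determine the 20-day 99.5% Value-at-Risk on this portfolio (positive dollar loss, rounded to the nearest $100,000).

$113,200,000

σ_p = √(0.73²·1.71² + 0.27²·0.65² + 2·0.29·0.73·0.27·1.71·0.65) = 1.310%.
σ_{20d} = 1.310% × √20 = 5.858%.
VaR = 2.576 × 5.858% = 15.090%; on $750,000,000 that is $113,175,000.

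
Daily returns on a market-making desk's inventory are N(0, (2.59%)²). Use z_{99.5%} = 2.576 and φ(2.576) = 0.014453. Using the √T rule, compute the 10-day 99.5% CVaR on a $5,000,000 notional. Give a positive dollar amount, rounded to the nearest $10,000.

σ_{10d} = 2.59% × √10 = 8.190%.
ES multiplier = φ(z)/(1−α) = 0.014453/0.005 = 2.891.
ES = 8.190% × 2.891 = 23.677%; on $5,000,000: $1,183,850.

$1,180,000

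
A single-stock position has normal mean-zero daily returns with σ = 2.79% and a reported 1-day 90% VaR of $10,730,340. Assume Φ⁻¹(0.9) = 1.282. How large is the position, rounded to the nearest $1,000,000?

VaR as a fraction of value: z·σ = 1.282 × 2.79% = 3.57678%.
Position = $10,730,340 / 0.0357678 = $300,000,000.

$300,000,000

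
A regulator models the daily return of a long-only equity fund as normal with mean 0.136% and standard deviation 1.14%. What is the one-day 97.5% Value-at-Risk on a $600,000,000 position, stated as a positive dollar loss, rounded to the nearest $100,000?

At 97.5% one-sided, z = 1.960.
VaR = −μ + z·σ = −(0.136%) + 1.960 × 1.14% = 2.098%.
On $600,000,000: 0.02098 × $600,000,000 = $12,588,000.

$12,600,000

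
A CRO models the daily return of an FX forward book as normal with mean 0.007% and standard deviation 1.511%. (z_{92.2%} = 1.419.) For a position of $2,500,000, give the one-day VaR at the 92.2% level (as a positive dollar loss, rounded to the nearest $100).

$53,400

VaR = −μ + z·σ = −(0.007%) + 1.419 × 1.511% = 2.137%.
On $2,500,000: 0.02137 × $2,500,000 = $53,425.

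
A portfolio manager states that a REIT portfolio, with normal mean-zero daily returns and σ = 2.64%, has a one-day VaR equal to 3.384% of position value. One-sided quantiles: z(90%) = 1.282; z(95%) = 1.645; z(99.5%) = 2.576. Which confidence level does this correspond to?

Implied z = VaR/σ = 3.384 / 2.64 = 1.282.
This matches z(90%) = 1.282.

90%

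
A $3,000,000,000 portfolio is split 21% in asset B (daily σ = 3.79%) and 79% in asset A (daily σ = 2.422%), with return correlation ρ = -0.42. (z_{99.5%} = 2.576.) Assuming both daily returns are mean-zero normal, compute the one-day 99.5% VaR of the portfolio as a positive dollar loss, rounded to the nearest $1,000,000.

σ_p² = 0.21²·3.79² + 0.79²·2.422² + 2·-0.42·0.21·0.79·3.79·2.422 = 3.0153 (%²).
σ_p = √3.0153 = 1.736%.
VaR = 2.576 × 1.736% = 4.472%; on $3,000,000,000 that is $134,160,000.

$134,000,000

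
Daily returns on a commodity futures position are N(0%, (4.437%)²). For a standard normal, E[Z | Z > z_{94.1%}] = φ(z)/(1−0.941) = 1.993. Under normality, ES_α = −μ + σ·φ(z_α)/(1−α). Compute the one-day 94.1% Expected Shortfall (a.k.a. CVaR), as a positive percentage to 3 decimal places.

8.843%

ES = 4.437% × 1.993 = 8.843%.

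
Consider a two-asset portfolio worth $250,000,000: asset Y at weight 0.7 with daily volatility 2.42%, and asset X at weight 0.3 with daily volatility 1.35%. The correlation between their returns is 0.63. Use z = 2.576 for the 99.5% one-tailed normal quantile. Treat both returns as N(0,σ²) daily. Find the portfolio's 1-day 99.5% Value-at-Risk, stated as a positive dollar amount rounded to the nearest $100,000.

σ_p² = 0.7²·2.42² + 0.3²·1.35² + 2·0.63·0.7·0.3·2.42·1.35 = 3.8981 (%²).
σ_p = √3.8981 = 1.974%.
VaR = 2.576 × 1.974% = 5.085%; on $250,000,000 that is $12,712,500.

$12,700,000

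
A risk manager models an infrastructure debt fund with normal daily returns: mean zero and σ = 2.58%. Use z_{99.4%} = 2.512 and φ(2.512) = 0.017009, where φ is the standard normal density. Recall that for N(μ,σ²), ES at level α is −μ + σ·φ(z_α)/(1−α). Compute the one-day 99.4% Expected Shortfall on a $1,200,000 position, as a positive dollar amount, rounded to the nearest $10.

Tail multiplier: φ(z)/(1−α) = 0.017009 / 0.006 = 2.835.
ES = 2.58% × 2.835 = 7.314%.
On $1,200,000: 0.07314 × $1,200,000 = $87,768.

$87,770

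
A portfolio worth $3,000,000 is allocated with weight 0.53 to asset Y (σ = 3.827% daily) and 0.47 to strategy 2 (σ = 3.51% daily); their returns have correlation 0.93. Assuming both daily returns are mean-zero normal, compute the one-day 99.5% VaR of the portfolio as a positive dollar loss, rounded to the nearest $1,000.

σ_p² = 0.53²·3.827² + 0.47²·3.51² + 2·0.93·0.53·0.47·3.827·3.51 = 13.0593 (%²).
σ_p = √13.0593 = 3.614%.
At 99.5%, z = 2.576.
VaR = 2.576 × 3.614% = 9.310%; on $3,000,000 that is $279,300.

$279,000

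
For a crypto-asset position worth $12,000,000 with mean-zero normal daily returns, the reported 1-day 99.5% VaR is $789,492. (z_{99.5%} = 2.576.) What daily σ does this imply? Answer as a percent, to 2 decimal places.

VaR as a fraction: $789,492 / $12,000,000 = 6.579%.
σ = VaR / z = 6.579% / 2.576 = 2.554%.

2.55%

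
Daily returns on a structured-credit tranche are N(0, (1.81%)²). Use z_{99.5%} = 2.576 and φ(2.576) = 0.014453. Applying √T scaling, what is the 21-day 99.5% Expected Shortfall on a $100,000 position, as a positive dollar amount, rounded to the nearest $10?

$23,980

σ_{21d} = 1.81% × √21 = 8.294%.
ES multiplier = φ(z)/(1−α) = 0.014453/0.005 = 2.891.
ES = 8.294% × 2.891 = 23.978%; on $100,000: $23,978.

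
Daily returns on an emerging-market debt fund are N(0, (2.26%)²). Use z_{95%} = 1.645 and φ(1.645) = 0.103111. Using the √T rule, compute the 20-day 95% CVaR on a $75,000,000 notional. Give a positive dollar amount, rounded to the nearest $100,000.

σ_{20d} = 2.26% × √20 = 10.107%.
ES multiplier = φ(z)/(1−α) = 0.103111/0.05 = 2.062.
ES = 10.107% × 2.062 = 20.841%; on $75,000,000: $15,630,750.

$15,600,000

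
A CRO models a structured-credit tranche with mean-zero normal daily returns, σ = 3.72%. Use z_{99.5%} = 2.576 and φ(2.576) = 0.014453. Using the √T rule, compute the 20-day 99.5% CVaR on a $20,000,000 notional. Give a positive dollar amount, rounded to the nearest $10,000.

$9,620,000

σ_{20d} = 3.72% × √20 = 16.636%.
ES multiplier = φ(z)/(1−α) = 0.014453/0.005 = 2.891.
ES = 16.636% × 2.891 = 48.095%; on $20,000,000: $9,619,000.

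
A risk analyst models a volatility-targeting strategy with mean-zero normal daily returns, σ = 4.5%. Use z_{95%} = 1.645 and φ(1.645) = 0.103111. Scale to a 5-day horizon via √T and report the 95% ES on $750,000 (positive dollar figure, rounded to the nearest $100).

$155,600

σ_{5d} = 4.5% × √5 = 10.062%.
ES multiplier = φ(z)/(1−α) = 0.103111/0.05 = 2.062.
ES = 10.062% × 2.062 = 20.748%; on $750,000: $155,610.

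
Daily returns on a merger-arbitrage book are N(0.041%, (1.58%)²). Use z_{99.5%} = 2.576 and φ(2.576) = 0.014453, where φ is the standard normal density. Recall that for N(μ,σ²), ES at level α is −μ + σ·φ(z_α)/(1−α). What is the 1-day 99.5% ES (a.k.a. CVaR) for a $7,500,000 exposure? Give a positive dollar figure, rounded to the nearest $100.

Tail multiplier: φ(z)/(1−α) = 0.014453 / 0.005 = 2.891.
ES = −(0.041%) + 1.58% × 2.891 = 4.527%.
On $7,500,000: 0.04527 × $7,500,000 = $339,525.

$339,500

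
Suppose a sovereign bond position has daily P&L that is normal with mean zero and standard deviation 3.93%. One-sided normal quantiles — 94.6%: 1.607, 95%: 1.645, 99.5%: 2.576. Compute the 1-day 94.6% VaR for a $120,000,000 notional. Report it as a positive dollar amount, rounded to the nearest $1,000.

VaR = z·σ = 1.607 × 3.93% = 6.316%.
On $120,000,000: 0.06316 × $120,000,000 = $7,579,200.

$7,579,000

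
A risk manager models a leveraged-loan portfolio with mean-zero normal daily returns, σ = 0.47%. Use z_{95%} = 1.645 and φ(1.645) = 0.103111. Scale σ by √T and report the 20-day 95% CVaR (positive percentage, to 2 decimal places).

σ_{20d} = 0.47% × √20 = 2.102%.
ES multiplier = φ(z)/(1−α) = 0.103111/0.05 = 2.062.
ES = 2.102% × 2.062 = 4.334%.

4.33%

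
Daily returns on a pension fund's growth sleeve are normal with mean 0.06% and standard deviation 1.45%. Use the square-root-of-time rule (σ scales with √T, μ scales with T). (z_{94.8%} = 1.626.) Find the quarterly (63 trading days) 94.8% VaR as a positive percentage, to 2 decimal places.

14.93%

σ_{63d} = 1.45% × √63 = 11.509%; μ_{63d} = 63 × 0.06% = 3.780%.
VaR = −(3.780%) + 1.626 × 11.509% = 14.934%.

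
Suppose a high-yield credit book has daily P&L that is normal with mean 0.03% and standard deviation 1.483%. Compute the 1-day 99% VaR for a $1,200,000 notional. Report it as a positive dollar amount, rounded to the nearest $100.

$41,000

At 99% one-sided, z = 2.326.
VaR = −μ + z·σ = −(0.03%) + 2.326 × 1.483% = 3.419%.
On $1,200,000: 0.03419 × $1,200,000 = $41,028.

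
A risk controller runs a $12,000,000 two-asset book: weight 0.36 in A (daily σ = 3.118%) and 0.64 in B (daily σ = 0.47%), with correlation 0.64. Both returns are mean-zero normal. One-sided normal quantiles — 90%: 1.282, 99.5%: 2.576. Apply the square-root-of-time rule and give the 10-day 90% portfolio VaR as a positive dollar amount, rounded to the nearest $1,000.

$650,000

σ_p = √(0.36²·3.118² + 0.64²·0.47² + 2·0.64·0.36·0.64·3.118·0.47) = 1.335%.
σ_{10d} = 1.335% × √10 = 4.222%.
VaR = 1.282 × 4.222% = 5.413%; on $12,000,000 that is $649,560.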